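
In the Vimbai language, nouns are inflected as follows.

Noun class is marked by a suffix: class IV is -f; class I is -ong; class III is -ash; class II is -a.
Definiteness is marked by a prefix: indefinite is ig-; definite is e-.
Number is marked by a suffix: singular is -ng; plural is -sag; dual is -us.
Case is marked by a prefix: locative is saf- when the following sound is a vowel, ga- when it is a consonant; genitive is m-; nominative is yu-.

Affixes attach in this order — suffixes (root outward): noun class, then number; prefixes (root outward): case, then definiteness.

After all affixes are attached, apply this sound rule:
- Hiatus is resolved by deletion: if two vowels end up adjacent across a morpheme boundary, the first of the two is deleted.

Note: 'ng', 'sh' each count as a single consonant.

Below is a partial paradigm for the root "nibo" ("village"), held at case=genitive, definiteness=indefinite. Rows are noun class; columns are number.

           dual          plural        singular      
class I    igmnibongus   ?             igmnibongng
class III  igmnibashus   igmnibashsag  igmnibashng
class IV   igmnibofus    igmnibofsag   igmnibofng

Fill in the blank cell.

igmnibongsag

Attach case genitive m- → mnibo.
Attach noun class class I -ong → mniboong.
Attach definiteness indefinite ig- → igmniboong.
Attach number plural -sag → igmniboongsag.
Apply vowel deletion: igmniboongsag → igmnibongsag.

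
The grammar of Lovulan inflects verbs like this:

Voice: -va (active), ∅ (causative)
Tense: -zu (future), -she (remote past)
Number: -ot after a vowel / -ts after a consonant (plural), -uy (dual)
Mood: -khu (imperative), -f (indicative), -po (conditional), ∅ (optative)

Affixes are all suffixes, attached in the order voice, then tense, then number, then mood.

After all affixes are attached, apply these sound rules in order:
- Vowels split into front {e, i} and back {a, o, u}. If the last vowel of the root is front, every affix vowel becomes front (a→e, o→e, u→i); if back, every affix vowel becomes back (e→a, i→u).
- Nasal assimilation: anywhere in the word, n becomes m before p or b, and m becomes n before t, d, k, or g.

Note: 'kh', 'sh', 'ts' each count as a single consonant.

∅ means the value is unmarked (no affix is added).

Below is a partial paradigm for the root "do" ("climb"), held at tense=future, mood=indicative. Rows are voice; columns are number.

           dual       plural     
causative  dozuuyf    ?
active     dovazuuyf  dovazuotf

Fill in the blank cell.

voice = causative: zero marking, form stays do.
Attach tense future -zu → dozu.
Attach number plural -ot (after vowel 'u') → dozuot.
Attach mood indicative -f → dozuotf.
Vowel harmony: no change.
Nasal assimilation: no change.

dozuotf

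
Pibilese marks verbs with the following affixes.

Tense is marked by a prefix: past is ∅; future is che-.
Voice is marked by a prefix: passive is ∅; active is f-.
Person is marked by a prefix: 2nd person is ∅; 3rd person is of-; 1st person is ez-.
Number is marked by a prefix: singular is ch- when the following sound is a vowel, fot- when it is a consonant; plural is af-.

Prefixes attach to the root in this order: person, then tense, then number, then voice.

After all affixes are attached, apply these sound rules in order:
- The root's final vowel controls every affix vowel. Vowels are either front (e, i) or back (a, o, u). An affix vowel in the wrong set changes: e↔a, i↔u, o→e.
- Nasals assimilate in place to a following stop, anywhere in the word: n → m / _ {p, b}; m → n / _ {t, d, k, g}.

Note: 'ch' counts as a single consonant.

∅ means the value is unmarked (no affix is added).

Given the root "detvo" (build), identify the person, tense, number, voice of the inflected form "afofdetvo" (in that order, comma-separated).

3rd person, past, plural, passive

Segment: af-of-detvo.
person: of- → 3rd person.
tense: ∅ → past.
number: af- → plural.
voice: ∅ → passive.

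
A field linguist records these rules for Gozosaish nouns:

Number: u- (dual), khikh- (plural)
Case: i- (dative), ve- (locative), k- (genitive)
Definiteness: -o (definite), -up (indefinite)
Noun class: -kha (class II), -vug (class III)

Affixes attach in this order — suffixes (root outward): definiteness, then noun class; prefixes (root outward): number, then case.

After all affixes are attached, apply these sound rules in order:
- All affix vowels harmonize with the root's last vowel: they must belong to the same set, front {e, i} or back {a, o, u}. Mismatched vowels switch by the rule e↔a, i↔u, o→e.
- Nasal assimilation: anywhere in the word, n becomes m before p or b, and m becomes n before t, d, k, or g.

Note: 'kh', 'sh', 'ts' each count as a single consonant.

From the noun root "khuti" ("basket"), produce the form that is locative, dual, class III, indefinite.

Attach definiteness indefinite -up → khutiup.
Attach number dual u- → ukhutiup.
Attach noun class class III -vug → ukhutiupvug.
Attach case locative ve- → veukhutiupvug.
Apply vowel harmony: veukhutiupvug → veikhutiipvig.
Nasal assimilation: no change.

veikhutiipvig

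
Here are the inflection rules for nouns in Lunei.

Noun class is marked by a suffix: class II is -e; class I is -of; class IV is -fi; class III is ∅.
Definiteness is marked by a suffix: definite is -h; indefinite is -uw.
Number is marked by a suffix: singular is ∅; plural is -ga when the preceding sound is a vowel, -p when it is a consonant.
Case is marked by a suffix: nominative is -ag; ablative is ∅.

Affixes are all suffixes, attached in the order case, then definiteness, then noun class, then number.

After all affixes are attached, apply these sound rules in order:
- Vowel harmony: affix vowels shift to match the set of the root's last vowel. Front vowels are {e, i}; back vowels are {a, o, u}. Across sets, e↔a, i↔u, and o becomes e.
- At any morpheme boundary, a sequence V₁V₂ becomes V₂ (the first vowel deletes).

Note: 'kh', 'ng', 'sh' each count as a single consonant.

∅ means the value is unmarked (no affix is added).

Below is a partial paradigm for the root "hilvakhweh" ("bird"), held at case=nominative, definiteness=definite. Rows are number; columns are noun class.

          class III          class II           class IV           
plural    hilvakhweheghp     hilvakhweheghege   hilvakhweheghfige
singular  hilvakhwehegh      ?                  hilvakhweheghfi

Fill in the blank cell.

hilvakhweheghe

Attach case nominative -ag → hilvakhwehag.
Attach definiteness definite -h → hilvakhwehagh.
Attach noun class class II -e → hilvakhwehaghe.
number = singular: zero marking, form stays hilvakhwehaghe.
Apply vowel harmony: hilvakhwehaghe → hilvakhweheghe.
Vowel deletion: no change.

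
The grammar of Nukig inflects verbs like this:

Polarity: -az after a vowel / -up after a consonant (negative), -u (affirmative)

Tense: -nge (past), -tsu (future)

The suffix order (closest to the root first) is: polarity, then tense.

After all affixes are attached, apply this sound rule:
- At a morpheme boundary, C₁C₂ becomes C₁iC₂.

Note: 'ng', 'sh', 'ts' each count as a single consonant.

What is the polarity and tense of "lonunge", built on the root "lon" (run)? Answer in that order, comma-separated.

affirmative, past

Segment: lon-u-nge.
polarity: -u → affirmative.
tense: -nge → past.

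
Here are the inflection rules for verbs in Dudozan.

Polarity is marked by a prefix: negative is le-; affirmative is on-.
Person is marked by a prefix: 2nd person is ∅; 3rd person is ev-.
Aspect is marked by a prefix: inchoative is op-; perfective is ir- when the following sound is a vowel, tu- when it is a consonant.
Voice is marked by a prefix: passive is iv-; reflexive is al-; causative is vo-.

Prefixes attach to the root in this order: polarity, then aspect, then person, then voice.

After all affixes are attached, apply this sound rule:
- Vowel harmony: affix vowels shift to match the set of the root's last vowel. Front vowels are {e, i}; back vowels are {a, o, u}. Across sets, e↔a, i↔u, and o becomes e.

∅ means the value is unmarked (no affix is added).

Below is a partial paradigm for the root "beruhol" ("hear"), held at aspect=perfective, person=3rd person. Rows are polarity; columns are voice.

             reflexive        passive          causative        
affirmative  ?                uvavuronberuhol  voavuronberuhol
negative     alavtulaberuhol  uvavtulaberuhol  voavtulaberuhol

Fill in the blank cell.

alavuronberuhol

Attach polarity affirmative on- → onberuhol.
Attach aspect perfective ir- (before vowel 'o') → ironberuhol.
Attach person 3rd person ev- → evironberuhol.
Attach voice reflexive al- → alevironberuhol.
Apply vowel harmony: alevironberuhol → alavuronberuhol.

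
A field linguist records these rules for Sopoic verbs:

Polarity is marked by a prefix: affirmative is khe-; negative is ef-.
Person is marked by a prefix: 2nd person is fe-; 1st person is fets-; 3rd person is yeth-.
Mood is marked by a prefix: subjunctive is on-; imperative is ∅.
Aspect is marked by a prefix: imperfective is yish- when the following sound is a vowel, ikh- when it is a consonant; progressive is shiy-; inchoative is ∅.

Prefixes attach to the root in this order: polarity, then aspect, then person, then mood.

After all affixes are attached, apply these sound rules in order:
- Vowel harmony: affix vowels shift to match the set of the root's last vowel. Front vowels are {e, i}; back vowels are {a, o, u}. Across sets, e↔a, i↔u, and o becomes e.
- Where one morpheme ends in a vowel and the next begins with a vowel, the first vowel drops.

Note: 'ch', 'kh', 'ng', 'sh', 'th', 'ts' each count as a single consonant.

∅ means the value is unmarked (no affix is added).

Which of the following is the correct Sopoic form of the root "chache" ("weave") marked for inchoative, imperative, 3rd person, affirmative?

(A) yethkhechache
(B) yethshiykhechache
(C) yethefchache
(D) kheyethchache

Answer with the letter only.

A

Attach polarity affirmative khe- → khechache.
aspect = inchoative: zero marking, form stays khechache.
Attach person 3rd person yeth- → yethkhechache.
mood = imperative: zero marking, form stays yethkhechache.
Vowel harmony: no change.
Vowel deletion: no change.
So the correct form is yethkhechache, option (A).
(C) yethefchache is wrong: it uses negative instead of affirmative for polarity.
(D) kheyethchache is wrong: it has the affixes in the wrong order.
(B) yethshiykhechache is wrong: it uses progressive instead of inchoative for aspect.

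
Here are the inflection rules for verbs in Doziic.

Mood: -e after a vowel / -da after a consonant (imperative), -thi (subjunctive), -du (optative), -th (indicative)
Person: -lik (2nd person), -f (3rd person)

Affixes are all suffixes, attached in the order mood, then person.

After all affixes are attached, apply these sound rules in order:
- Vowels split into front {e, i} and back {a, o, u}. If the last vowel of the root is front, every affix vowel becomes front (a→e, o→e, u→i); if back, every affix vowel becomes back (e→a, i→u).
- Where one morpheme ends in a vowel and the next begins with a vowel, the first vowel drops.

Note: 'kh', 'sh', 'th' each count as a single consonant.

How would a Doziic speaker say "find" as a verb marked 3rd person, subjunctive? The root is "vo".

vothuf

Attach mood subjunctive -thi → vothi.
Attach person 3rd person -f → vothif.
Apply vowel harmony: vothif → vothuf.
Vowel deletion: no change.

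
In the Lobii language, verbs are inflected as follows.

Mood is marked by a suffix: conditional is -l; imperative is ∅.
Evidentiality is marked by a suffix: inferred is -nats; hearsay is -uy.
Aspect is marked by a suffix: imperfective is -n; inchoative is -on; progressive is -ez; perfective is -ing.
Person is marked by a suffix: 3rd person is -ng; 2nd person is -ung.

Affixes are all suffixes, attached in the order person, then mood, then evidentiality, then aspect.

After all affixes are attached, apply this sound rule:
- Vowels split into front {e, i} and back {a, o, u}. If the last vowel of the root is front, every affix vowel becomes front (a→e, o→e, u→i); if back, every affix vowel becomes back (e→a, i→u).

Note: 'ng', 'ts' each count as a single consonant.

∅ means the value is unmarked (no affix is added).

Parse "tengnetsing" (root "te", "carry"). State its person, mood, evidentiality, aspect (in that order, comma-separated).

Segment: te-ng-nats-ing.
person: -ng → 3rd person.
mood: ∅ → imperative.
evidentiality: -nats → inferred.
aspect: -ing → perfective.

3rd person, imperative, inferred, perfective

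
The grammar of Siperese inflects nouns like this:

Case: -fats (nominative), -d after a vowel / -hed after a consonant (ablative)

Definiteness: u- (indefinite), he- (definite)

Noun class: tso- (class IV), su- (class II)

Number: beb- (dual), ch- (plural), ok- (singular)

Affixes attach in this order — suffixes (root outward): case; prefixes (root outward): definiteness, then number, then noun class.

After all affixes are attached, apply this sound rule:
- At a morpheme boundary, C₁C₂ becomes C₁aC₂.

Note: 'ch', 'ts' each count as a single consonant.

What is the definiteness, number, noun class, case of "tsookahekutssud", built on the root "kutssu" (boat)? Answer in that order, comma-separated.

definite, singular, class IV, ablative

Segment: tso-ok-he-kutssu-d.
definiteness: he- → definite.
number: ok- → singular.
noun class: tso- → class IV.
case: -d/hed → ablative.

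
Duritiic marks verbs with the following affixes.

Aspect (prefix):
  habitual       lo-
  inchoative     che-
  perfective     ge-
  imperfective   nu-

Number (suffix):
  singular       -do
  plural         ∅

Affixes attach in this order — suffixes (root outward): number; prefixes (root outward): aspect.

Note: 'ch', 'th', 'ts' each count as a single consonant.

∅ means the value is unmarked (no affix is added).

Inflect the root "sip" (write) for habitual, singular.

losipdo

Attach number singular -do → sipdo.
Attach aspect habitual lo- → losipdo.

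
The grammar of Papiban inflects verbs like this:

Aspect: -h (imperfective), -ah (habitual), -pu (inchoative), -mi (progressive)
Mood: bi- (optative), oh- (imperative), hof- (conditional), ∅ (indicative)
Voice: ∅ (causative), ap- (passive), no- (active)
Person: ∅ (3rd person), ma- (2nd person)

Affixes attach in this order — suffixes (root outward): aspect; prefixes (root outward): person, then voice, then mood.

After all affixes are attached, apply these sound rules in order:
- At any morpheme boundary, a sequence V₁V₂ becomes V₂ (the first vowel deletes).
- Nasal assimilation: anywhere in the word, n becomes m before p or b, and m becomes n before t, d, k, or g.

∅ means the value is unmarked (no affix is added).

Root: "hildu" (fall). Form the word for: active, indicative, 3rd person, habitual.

nohildah

person = 3rd person: zero marking, form stays hildu.
Attach voice active no- → nohildu.
Attach aspect habitual -ah → nohilduah.
mood = indicative: zero marking, form stays nohilduah.
Apply vowel deletion: nohilduah → nohildah.
Nasal assimilation: no change.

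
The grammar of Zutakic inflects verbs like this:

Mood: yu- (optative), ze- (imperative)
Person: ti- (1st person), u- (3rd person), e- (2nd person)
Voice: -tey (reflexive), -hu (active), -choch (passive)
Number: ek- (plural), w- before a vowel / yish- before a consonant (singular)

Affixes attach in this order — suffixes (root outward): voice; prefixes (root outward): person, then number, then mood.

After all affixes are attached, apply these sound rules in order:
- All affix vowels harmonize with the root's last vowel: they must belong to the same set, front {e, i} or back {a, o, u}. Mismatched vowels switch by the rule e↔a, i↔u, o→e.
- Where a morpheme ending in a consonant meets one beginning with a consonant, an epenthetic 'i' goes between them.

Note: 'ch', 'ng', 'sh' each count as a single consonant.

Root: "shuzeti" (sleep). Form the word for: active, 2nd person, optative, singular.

yiweshuzetihi

Attach voice active -hu → shuzetihu.
Attach person 2nd person e- → eshuzetihu.
Attach number singular w- (before vowel 'e') → weshuzetihu.
Attach mood optative yu- → yuweshuzetihu.
Apply vowel harmony: yuweshuzetihu → yiweshuzetihi.
Epenthesis: no change.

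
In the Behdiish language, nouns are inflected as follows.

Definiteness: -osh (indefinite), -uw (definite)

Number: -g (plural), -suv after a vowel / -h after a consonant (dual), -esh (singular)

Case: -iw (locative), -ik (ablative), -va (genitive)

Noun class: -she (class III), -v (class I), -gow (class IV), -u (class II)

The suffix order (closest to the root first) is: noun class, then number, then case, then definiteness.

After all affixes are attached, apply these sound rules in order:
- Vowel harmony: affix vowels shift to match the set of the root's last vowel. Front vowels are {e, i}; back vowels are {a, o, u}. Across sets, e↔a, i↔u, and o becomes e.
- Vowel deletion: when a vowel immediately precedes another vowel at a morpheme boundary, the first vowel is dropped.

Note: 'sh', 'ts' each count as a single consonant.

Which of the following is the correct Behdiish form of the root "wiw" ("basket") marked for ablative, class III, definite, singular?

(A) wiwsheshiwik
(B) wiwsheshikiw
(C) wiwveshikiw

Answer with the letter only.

Attach noun class class III -she → wiwshe.
Attach number singular -esh → wiwsheesh.
Attach case ablative -ik → wiwsheeshik.
Attach definiteness definite -uw → wiwsheeshikuw.
Apply vowel harmony: wiwsheeshikuw → wiwsheeshikiw.
Apply vowel deletion: wiwsheeshikiw → wiwsheshikiw.
So the correct form is wiwsheshikiw, option (B).
(C) wiwveshikiw is wrong: it uses class I instead of class III for noun class.
(A) wiwsheshiwik is wrong: it has the affixes in the wrong order.

B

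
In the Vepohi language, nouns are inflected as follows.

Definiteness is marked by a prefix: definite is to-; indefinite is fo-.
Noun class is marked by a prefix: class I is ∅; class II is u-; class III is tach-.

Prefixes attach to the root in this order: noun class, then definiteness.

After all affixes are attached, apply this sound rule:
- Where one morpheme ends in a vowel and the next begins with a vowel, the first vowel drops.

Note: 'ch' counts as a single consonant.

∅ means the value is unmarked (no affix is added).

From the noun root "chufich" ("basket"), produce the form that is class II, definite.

tuchufich

Attach noun class class II u- → uchufich.
Attach definiteness definite to- → touchufich.
Apply vowel deletion: touchufich → tuchufich.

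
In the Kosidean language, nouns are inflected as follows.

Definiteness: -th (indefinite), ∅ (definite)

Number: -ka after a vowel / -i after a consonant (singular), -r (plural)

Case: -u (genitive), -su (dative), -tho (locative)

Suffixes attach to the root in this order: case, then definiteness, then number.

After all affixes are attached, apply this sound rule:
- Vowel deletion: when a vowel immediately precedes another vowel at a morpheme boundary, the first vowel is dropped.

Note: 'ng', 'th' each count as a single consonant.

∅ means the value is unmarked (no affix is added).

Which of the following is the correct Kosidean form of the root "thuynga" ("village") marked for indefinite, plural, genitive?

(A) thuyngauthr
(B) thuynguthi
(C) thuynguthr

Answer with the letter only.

Attach case genitive -u → thuyngau.
Attach definiteness indefinite -th → thuyngauth.
Attach number plural -r → thuyngauthr.
Apply vowel deletion: thuyngauthr → thuynguthr.
So the correct form is thuynguthr, option (C).
(B) thuynguthi is wrong: it uses singular instead of plural for number.
(A) thuyngauthr is wrong: it fails to apply the sound rule(s).

C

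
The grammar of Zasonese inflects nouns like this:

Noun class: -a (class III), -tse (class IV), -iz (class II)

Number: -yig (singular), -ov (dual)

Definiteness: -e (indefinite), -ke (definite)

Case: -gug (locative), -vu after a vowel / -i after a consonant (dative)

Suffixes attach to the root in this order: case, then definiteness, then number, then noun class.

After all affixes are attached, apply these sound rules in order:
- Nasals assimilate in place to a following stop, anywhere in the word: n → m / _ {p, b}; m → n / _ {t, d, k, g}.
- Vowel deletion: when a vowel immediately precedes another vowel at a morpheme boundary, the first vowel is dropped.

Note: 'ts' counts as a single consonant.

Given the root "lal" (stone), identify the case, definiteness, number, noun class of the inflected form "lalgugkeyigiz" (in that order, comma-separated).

Segment: lal-gug-ke-yig-iz.
case: -gug → locative.
definiteness: -ke → definite.
number: -yig → singular.
noun class: -iz → class II.

locative, definite, singular, class II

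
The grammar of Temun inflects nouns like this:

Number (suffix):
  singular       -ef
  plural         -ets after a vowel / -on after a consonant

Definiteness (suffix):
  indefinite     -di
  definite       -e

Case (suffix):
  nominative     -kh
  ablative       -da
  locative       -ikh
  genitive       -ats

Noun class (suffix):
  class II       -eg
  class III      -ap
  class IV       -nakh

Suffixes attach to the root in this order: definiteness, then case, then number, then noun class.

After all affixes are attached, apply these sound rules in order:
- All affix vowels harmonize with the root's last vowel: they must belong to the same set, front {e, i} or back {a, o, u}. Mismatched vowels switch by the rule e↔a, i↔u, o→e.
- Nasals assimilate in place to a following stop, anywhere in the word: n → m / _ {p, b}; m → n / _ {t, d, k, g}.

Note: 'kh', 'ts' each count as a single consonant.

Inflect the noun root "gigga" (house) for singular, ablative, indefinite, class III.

Attach definiteness indefinite -di → giggadi.
Attach case ablative -da → giggadida.
Attach number singular -ef → giggadidaef.
Attach noun class class III -ap → giggadidaefap.
Apply vowel harmony: giggadidaefap → giggadudaafap.
Nasal assimilation: no change.

giggadudaafap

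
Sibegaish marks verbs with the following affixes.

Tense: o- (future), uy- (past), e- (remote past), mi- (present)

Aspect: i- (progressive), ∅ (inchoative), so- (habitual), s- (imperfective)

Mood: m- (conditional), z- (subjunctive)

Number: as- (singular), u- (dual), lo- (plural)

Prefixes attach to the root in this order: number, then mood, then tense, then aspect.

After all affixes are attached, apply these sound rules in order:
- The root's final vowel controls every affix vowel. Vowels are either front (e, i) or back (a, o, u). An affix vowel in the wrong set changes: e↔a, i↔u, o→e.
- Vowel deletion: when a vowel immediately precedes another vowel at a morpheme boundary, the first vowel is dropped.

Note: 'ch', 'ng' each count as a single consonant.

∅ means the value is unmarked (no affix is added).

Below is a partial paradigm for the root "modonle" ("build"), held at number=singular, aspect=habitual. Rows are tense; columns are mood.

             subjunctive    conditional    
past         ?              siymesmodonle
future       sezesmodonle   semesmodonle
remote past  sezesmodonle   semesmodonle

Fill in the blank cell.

Attach number singular as- → asmodonle.
Attach mood subjunctive z- → zasmodonle.
Attach tense past uy- → uyzasmodonle.
Attach aspect habitual so- → souyzasmodonle.
Apply vowel harmony: souyzasmodonle → seiyzesmodonle.
Apply vowel deletion: seiyzesmodonle → siyzesmodonle.

siyzesmodonle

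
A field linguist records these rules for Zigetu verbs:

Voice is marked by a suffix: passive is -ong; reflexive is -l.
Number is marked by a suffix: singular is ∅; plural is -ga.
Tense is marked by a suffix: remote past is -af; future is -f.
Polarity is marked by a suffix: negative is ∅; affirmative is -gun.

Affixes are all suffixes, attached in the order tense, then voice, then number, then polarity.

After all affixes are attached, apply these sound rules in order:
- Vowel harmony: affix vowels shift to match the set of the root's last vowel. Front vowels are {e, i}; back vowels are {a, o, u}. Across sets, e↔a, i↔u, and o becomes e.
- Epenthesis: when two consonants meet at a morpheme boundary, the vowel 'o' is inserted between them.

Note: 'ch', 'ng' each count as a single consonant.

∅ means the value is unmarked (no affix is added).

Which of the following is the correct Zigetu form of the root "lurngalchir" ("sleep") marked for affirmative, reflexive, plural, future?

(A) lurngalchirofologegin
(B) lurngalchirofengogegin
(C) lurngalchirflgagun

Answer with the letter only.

A

Attach tense future -f → lurngalchirf.
Attach voice reflexive -l → lurngalchirfl.
Attach number plural -ga → lurngalchirflga.
Attach polarity affirmative -gun → lurngalchirflgagun.
Apply vowel harmony: lurngalchirflgagun → lurngalchirflgegin.
Apply epenthesis: lurngalchirflgegin → lurngalchirofologegin.
So the correct form is lurngalchirofologegin, option (A).
(B) lurngalchirofengogegin is wrong: it uses passive instead of reflexive for voice.
(C) lurngalchirflgagun is wrong: it fails to apply the sound rule(s).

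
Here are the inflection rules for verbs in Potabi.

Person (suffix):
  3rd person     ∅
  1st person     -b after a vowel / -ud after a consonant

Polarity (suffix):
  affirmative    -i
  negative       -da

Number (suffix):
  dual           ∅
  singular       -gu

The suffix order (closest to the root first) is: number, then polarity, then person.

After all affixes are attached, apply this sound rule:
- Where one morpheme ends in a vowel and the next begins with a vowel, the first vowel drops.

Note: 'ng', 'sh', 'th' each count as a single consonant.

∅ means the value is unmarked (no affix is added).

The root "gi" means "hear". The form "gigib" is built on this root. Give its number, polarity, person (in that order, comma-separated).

Segment: gi-gu-i-b.
number: -gu → singular.
polarity: -i → affirmative.
person: -b/ud → 1st person.

singular, affirmative, 1st person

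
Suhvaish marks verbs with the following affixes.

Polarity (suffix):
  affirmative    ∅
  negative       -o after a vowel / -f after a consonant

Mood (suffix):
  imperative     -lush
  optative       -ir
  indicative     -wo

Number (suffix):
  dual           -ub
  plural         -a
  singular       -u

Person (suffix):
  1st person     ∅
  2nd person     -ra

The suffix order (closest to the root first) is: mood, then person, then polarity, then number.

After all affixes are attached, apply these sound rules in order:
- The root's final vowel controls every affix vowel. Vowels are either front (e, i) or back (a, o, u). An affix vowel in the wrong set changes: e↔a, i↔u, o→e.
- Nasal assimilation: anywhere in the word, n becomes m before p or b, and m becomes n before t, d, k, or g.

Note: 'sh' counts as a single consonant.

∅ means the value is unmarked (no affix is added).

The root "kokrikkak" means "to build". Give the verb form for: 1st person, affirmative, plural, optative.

kokrikkakura

Attach mood optative -ir → kokrikkakir.
person = 1st person: zero marking, form stays kokrikkakir.
polarity = affirmative: zero marking, form stays kokrikkakir.
Attach number plural -a → kokrikkakira.
Apply vowel harmony: kokrikkakira → kokrikkakura.
Nasal assimilation: no change.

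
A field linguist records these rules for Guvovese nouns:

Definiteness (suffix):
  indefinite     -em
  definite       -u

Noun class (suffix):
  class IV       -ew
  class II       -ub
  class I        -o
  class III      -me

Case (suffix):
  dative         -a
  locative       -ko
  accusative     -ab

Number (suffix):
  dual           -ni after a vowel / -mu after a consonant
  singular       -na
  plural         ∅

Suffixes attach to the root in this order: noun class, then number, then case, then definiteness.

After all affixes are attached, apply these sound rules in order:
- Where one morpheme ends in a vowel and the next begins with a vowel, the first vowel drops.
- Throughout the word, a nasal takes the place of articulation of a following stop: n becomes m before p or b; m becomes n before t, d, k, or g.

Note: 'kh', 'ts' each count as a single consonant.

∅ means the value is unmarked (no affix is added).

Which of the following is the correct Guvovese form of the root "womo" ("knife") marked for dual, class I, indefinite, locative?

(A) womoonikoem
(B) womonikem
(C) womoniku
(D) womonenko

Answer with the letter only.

Attach noun class class I -o → womoo.
Attach number dual -ni (after vowel 'o') → womooni.
Attach case locative -ko → womooniko.
Attach definiteness indefinite -em → womoonikoem.
Apply vowel deletion: womoonikoem → womonikem.
Nasal assimilation: no change.
So the correct form is womonikem, option (B).
(D) womonenko is wrong: it has the affixes in the wrong order.
(C) womoniku is wrong: it uses definite instead of indefinite for definiteness.
(A) womoonikoem is wrong: it fails to apply the sound rule(s).

B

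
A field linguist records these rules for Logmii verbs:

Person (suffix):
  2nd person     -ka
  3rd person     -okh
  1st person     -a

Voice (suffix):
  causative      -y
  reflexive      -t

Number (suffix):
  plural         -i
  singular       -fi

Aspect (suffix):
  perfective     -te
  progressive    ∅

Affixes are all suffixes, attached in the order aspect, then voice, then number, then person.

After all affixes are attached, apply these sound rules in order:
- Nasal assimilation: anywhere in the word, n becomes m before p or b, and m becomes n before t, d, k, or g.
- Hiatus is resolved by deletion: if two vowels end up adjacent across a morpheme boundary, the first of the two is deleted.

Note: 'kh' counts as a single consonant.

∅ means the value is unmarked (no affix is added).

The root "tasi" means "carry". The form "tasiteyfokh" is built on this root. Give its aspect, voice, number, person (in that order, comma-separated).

Segment: tasi-te-y-fi-okh.
aspect: -te → perfective.
voice: -y → causative.
number: -fi → singular.
person: -okh → 3rd person.

perfective, causative, singular, 3rd person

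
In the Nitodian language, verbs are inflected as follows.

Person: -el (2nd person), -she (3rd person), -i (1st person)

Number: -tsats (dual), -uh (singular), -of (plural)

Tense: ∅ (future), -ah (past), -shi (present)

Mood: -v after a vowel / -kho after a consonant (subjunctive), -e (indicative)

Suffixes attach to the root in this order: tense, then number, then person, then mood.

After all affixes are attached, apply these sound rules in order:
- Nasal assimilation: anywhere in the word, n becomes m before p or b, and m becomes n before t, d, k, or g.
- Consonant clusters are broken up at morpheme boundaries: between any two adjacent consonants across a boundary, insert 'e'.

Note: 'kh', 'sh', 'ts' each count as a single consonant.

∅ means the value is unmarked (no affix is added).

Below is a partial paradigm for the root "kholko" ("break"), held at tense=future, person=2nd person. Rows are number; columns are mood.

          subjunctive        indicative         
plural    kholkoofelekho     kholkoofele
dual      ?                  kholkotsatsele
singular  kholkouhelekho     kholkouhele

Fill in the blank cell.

tense = future: zero marking, form stays kholko.
Attach number dual -tsats → kholkotsats.
Attach person 2nd person -el → kholkotsatsel.
Attach mood subjunctive -kho (after consonant 'l') → kholkotsatselkho.
Nasal assimilation: no change.
Apply epenthesis: kholkotsatselkho → kholkotsatselekho.

kholkotsatselekho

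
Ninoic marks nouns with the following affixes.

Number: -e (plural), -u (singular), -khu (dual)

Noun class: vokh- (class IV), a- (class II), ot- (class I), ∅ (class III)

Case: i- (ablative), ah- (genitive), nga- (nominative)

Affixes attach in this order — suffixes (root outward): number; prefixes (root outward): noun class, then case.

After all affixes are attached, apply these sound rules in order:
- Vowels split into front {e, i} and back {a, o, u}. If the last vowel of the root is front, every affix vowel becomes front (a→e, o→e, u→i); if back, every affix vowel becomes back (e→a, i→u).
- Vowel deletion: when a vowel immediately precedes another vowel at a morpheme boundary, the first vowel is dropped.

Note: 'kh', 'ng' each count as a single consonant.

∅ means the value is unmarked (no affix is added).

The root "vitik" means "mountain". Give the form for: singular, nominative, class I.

ngetvitiki

Attach noun class class I ot- → otvitik.
Attach case nominative nga- → ngaotvitik.
Attach number singular -u → ngaotvitiku.
Apply vowel harmony: ngaotvitiku → ngeetvitiki.
Apply vowel deletion: ngeetvitiki → ngetvitiki.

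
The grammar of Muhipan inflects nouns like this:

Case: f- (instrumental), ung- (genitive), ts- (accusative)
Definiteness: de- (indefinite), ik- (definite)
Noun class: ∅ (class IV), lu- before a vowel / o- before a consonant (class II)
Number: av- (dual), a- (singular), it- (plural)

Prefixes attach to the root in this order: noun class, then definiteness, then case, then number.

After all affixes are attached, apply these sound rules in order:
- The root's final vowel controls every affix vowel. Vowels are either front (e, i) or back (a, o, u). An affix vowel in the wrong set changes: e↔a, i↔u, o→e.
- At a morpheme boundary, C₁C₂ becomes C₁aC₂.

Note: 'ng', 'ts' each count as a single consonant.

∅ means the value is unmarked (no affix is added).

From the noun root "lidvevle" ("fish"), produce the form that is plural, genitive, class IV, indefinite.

itingadelidvevle

noun class = class IV: zero marking, form stays lidvevle.
Attach definiteness indefinite de- → delidvevle.
Attach case genitive ung- → ungdelidvevle.
Attach number plural it- → itungdelidvevle.
Apply vowel harmony: itungdelidvevle → itingdelidvevle.
Apply epenthesis: itingdelidvevle → itingadelidvevle.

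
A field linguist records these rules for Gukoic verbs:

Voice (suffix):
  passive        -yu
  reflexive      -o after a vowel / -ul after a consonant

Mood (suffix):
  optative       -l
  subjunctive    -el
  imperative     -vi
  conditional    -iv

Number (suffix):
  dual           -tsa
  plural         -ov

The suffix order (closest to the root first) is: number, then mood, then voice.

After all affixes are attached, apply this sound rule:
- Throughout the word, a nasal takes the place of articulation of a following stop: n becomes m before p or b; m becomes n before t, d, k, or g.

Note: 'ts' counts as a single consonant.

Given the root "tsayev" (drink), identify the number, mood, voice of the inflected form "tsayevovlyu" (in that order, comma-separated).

plural, optative, passive

Segment: tsayev-ov-l-yu.
number: -ov → plural.
mood: -l → optative.
voice: -yu → passive.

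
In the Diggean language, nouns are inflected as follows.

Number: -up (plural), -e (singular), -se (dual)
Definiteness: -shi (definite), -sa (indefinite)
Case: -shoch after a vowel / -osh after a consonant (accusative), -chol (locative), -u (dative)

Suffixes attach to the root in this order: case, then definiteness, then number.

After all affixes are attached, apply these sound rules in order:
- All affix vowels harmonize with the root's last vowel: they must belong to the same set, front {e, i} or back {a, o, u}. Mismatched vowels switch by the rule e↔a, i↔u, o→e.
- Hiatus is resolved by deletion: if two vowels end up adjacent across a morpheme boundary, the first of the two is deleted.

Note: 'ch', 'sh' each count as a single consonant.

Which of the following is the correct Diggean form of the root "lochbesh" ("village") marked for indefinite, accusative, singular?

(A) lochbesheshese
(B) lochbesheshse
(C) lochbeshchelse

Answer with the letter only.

Attach case accusative -osh (after consonant 'sh') → lochbeshosh.
Attach definiteness indefinite -sa → lochbeshoshsa.
Attach number singular -e → lochbeshoshsae.
Apply vowel harmony: lochbeshoshsae → lochbesheshsee.
Apply vowel deletion: lochbesheshsee → lochbesheshse.
So the correct form is lochbesheshse, option (B).
(C) lochbeshchelse is wrong: it uses locative instead of accusative for case.
(A) lochbesheshese is wrong: it has the affixes in the wrong order.

B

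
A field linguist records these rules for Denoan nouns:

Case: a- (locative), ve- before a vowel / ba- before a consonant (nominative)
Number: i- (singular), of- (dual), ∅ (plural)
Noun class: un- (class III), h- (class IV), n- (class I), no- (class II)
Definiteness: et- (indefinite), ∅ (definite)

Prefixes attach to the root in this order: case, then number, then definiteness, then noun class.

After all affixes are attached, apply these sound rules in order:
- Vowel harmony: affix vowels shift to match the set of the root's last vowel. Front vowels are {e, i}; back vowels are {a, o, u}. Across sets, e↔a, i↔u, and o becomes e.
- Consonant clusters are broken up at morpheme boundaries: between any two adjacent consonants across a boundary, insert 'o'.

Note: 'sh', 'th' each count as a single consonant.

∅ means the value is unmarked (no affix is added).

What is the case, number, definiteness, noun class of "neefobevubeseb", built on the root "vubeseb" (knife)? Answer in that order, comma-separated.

Segment: no-of-ba-vubeseb.
case: ve/ba- → nominative.
number: of- → dual.
definiteness: ∅ → definite.
noun class: no- → class II.

nominative, dual, definite, class II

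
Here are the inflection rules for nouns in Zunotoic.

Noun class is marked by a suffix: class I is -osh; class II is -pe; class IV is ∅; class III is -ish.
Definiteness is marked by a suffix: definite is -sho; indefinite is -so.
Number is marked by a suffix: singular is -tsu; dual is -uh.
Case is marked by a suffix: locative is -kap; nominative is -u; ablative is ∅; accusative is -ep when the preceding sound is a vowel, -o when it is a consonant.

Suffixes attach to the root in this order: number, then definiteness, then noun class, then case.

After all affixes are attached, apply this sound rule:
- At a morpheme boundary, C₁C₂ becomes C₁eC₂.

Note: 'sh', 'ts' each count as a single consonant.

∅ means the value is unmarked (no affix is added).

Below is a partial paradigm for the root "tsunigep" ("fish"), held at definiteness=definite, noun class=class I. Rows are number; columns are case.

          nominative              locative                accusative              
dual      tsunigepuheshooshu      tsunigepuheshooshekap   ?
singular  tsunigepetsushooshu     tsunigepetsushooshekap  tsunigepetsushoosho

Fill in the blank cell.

tsunigepuheshoosho

Attach number dual -uh → tsunigepuh.
Attach definiteness definite -sho → tsunigepuhsho.
Attach noun class class I -osh → tsunigepuhshoosh.
Attach case accusative -o (after consonant 'sh') → tsunigepuhshoosho.
Apply epenthesis: tsunigepuhshoosho → tsunigepuheshoosho.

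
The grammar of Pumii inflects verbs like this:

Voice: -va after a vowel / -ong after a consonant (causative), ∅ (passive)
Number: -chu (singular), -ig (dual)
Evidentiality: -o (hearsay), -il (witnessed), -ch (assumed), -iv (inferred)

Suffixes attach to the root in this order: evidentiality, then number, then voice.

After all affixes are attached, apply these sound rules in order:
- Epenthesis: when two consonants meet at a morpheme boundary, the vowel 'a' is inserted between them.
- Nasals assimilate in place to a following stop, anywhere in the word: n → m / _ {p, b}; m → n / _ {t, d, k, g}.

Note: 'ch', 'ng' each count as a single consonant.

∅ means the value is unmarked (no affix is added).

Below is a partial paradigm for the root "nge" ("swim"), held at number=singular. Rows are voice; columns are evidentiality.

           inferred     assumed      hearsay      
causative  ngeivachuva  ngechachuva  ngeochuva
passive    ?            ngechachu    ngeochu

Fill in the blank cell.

ngeivachu

Attach evidentiality inferred -iv → ngeiv.
Attach number singular -chu → ngeivchu.
voice = passive: zero marking, form stays ngeivchu.
Apply epenthesis: ngeivchu → ngeivachu.
Nasal assimilation: no change.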